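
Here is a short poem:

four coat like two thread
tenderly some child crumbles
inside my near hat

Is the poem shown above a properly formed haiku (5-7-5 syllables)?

Line 1: four(1) + coat(1) + like(1) + two(1) + thread(1) = 5 ✓
Line 2: tenderly(3) + some(1) + child(1) + crumbles(2) = 7 ✓
Line 3: inside(2) + my(1) + near(1) + hat(1) = 5 ✓

Yes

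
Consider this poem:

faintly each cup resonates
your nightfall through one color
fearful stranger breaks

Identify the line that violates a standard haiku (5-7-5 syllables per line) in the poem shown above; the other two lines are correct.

The first line

Line 1: faintly (2), each (1), cup (1), resonates (3) → 7 (expected 5)
Line 2: your (1), nightfall (2), through (1), one (1), color (2) → 7 ✓
Line 3: fearful (2), stranger (2), breaks (1) → 5 ✓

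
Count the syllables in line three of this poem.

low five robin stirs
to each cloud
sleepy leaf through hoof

5

Line three: sleepy (2), leaf (1), through (1), hoof (1) → 5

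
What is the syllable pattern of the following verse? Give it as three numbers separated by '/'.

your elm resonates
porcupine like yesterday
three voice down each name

5/7/5

Line 1: "your elm resonates": 1+1+3 = 5
Line 2: "porcupine like yesterday": 3+1+3 = 7
Line 3: "three voice down each name": 1+1+1+1+1 = 5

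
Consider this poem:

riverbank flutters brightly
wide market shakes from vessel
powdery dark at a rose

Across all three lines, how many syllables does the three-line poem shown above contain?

21

Line 1: "riverbank flutters brightly": 3+2+2 = 7
Line 2: "wide market shakes from vessel": 1+2+1+1+2 = 7
Line 3: "powdery dark at a rose": 3+1+1+1+1 = 7
Total: 7 + 7 + 7 = 21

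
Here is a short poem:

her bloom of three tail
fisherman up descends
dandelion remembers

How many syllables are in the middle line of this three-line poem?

The middle line: "fisherman up descends": 3+1+2 = 6

6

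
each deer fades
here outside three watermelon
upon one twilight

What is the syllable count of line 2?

Line 2: here (1), outside (2), three (1), watermelon (4) → 8

8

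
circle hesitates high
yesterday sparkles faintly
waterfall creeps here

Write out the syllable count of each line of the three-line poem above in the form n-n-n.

6-7-5

Line 1: "circle hesitates high": 2+3+1 = 6
Line 2: "yesterday sparkles faintly": 3+2+2 = 7
Line 3: "waterfall creeps here": 3+1+1 = 5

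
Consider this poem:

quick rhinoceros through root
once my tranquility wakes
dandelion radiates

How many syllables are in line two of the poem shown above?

7

Line two: once(1) + my(1) + tranquility(4) + wakes(1) = 7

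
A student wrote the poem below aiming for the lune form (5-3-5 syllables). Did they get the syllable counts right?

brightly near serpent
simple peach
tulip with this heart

Yes

Line 1: brightly (2), near (1), serpent (2) → 5 ✓
Line 2: simple (2), peach (1) → 3 ✓
Line 3: tulip (2), with (1), this (1), heart (1) → 5 ✓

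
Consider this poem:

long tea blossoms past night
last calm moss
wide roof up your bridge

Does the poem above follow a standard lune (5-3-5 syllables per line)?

Line 1: long (1), tea (1), blossoms (2), past (1), night (1) → 6 (expected 5)
Line 2: last (1), calm (1), moss (1) → 3 ✓
Line 3: wide (1), roof (1), up (1), your (1), bridge (1) → 5 ✓

No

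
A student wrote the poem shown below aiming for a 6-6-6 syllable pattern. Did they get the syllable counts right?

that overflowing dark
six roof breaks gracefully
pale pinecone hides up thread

Yes

Line 1: that(1) + overflowing(4) + dark(1) = 6 ✓
Line 2: six(1) + roof(1) + breaks(1) + gracefully(3) = 6 ✓
Line 3: pale(1) + pinecone(2) + hides(1) + up(1) + thread(1) = 6 ✓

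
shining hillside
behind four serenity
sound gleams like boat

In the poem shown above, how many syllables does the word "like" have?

1

"like" has 1 syllable.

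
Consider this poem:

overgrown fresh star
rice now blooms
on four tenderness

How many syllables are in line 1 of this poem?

Line 1: overgrown(3) + fresh(1) + star(1) = 5

5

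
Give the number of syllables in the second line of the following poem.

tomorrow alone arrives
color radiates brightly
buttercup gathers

7

The second line: color (2), radiates (3), brightly (2) → 7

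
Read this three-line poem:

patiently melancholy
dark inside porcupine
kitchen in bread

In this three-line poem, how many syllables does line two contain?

6

Line two: dark (1), inside (2), porcupine (3) → 6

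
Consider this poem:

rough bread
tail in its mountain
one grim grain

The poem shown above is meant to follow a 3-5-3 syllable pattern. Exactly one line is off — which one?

Line 1

Line 1: rough(1) + bread(1) = 2 (expected 3)
Line 2: tail(1) + in(1) + its(1) + mountain(2) = 5 ✓
Line 3: one(1) + grim(1) + grain(1) = 3 ✓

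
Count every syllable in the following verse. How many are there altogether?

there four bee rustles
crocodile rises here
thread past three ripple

16

Line 1: there (1), four (1), bee (1), rustles (2) → 5
Line 2: crocodile (3), rises (2), here (1) → 6
Line 3: thread (1), past (1), three (1), ripple (2) → 5
Total: 5 + 6 + 5 = 16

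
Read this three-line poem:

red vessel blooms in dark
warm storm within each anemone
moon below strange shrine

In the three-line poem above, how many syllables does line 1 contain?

6

Line 1: "red vessel blooms in dark": 1+2+1+1+1 = 6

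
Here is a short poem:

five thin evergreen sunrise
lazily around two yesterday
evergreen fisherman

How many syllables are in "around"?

"around" has 2 syllables.

2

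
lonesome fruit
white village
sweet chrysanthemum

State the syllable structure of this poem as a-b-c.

Line 1: lonesome (2), fruit (1) → 3
Line 2: white (1), village (2) → 3
Line 3: sweet (1), chrysanthemum (4) → 5

3-3-5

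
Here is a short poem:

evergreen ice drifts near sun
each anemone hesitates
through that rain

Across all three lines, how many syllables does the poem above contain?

18

Line 1: evergreen(3) + ice(1) + drifts(1) + near(1) + sun(1) = 7
Line 2: each(1) + anemone(4) + hesitates(3) = 8
Line 3: through(1) + that(1) + rain(1) = 3
Total: 7 + 8 + 3 = 18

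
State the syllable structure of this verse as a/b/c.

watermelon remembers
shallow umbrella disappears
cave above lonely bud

Line 1: watermelon (4), remembers (3) → 7
Line 2: shallow (2), umbrella (3), disappears (3) → 8
Line 3: cave (1), above (2), lonely (2), bud (1) → 6

7/8/6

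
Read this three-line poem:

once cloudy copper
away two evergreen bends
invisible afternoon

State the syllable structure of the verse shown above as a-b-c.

Line 1: once(1) + cloudy(2) + copper(2) = 5
Line 2: away(2) + two(1) + evergreen(3) + bends(1) = 7
Line 3: invisible(4) + afternoon(3) = 7

5-7-7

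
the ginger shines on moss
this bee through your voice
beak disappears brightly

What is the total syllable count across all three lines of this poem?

Line 1: the (1), ginger (2), shines (1), on (1), moss (1) → 6
Line 2: this (1), bee (1), through (1), your (1), voice (1) → 5
Line 3: beak (1), disappears (3), brightly (2) → 6
Total: 6 + 5 + 6 = 17

17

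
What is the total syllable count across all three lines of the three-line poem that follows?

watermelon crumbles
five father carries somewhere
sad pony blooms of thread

Line 1: watermelon (4), crumbles (2) → 6
Line 2: five (1), father (2), carries (2), somewhere (2) → 7
Line 3: sad (1), pony (2), blooms (1), of (1), thread (1) → 6
Total: 6 + 7 + 6 = 19

19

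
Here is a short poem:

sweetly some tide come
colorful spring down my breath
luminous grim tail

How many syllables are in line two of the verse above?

Line two: colorful(3) + spring(1) + down(1) + my(1) + breath(1) = 7

7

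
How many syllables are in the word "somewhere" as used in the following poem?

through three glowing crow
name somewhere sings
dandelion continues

2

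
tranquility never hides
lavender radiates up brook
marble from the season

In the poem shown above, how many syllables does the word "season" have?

2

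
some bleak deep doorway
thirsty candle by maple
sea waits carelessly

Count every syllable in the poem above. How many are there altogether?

17

Line 1: some(1) + bleak(1) + deep(1) + doorway(2) = 5
Line 2: thirsty(2) + candle(2) + by(1) + maple(2) = 7
Line 3: sea(1) + waits(1) + carelessly(3) = 5
Total: 5 + 7 + 5 = 17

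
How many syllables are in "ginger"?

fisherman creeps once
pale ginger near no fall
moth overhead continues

2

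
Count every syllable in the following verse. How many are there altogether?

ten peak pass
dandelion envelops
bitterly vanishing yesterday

19

Line 1: "ten peak pass": 1+1+1 = 3
Line 2: "dandelion envelops": 4+3 = 7
Line 3: "bitterly vanishing yesterday": 3+3+3 = 9
Total: 3 + 7 + 9 = 19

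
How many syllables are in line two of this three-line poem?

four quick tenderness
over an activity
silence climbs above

7

Line two: over (2), an (1), activity (4) → 7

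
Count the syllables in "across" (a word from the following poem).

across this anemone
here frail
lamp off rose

"across" has 2 syllables.

2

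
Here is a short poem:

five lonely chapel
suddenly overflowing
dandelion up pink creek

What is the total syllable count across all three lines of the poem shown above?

Line 1: five (1), lonely (2), chapel (2) → 5
Line 2: suddenly (3), overflowing (4) → 7
Line 3: dandelion (4), up (1), pink (1), creek (1) → 7
Total: 5 + 7 + 7 = 19

19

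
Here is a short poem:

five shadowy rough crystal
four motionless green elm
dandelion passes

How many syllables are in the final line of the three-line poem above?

6

The final line: dandelion (4), passes (2) → 6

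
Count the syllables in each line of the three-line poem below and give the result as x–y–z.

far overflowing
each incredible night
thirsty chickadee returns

Line 1: far(1) + overflowing(4) = 5
Line 2: each(1) + incredible(4) + night(1) = 6
Line 3: thirsty(2) + chickadee(3) + returns(2) = 7

5–6–7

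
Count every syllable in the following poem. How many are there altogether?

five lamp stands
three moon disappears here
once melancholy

Line 1: five (1), lamp (1), stands (1) → 3
Line 2: three (1), moon (1), disappears (3), here (1) → 6
Line 3: once (1), melancholy (4) → 5
Total: 3 + 6 + 5 = 14

14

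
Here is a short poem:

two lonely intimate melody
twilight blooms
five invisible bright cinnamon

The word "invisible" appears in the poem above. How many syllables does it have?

"invisible" has 4 syllables.

4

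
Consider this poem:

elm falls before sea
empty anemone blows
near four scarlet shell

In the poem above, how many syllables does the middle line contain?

7

The middle line: empty (2), anemone (4), blows (1) → 7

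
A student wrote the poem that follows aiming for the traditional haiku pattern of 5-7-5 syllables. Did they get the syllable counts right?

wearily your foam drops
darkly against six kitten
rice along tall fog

Line 1: "wearily your foam drops": 3+1+1+1 = 6 (expected 5)
Line 2: "darkly against six kitten": 2+2+1+2 = 7 ✓
Line 3: "rice along tall fog": 1+2+1+1 = 5 ✓

No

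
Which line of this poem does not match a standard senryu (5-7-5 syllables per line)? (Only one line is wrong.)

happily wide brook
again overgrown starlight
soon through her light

Line 3

Line 1: "happily wide brook": 3+1+1 = 5 ✓
Line 2: "again overgrown starlight": 2+3+2 = 7 ✓
Line 3: "soon through her light": 1+1+1+1 = 4 (expected 5)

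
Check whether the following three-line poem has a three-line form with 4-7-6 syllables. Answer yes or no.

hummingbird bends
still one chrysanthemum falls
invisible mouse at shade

No

Line 1: hummingbird(3) + bends(1) = 4 ✓
Line 2: still(1) + one(1) + chrysanthemum(4) + falls(1) = 7 ✓
Line 3: invisible(4) + mouse(1) + at(1) + shade(1) = 7 (expected 6)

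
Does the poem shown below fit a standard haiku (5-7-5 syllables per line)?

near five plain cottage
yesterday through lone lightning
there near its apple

Line 1: "near five plain cottage": 1+1+1+2 = 5 ✓
Line 2: "yesterday through lone lightning": 3+1+1+2 = 7 ✓
Line 3: "there near its apple": 1+1+1+2 = 5 ✓

Yes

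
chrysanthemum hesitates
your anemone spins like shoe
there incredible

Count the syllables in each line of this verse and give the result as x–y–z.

7–8–5

Line 1: chrysanthemum(4) + hesitates(3) = 7
Line 2: your(1) + anemone(4) + spins(1) + like(1) + shoe(1) = 8
Line 3: there(1) + incredible(4) = 5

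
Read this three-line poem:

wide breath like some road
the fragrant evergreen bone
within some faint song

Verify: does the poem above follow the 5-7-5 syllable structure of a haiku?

Line 1: wide(1) + breath(1) + like(1) + some(1) + road(1) = 5 ✓
Line 2: the(1) + fragrant(2) + evergreen(3) + bone(1) = 7 ✓
Line 3: within(2) + some(1) + faint(1) + song(1) = 5 ✓

Yes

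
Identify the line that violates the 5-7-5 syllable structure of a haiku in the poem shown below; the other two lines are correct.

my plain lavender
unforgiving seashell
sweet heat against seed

The second line

Line 1: my (1), plain (1), lavender (3) → 5 ✓
Line 2: unforgiving (4), seashell (2) → 6 (expected 7)
Line 3: sweet (1), heat (1), against (2), seed (1) → 5 ✓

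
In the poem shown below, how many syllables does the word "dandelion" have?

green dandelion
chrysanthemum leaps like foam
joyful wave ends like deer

4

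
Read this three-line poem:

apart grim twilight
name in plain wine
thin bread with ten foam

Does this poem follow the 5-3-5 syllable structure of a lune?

Line 1: apart(2) + grim(1) + twilight(2) = 5 ✓
Line 2: name(1) + in(1) + plain(1) + wine(1) = 4 (expected 3)
Line 3: thin(1) + bread(1) + with(1) + ten(1) + foam(1) = 5 ✓

No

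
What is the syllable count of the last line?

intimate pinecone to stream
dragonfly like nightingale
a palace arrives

5

The last line: a(1) + palace(2) + arrives(2) = 5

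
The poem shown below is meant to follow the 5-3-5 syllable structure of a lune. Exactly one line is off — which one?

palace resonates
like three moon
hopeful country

The third line

Line 1: "palace resonates": 2+3 = 5 ✓
Line 2: "like three moon": 1+1+1 = 3 ✓
Line 3: "hopeful country": 2+2 = 4 (expected 5)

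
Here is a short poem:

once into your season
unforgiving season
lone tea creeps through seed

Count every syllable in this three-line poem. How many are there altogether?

17

Line 1: once(1) + into(2) + your(1) + season(2) = 6
Line 2: unforgiving(4) + season(2) = 6
Line 3: lone(1) + tea(1) + creeps(1) + through(1) + seed(1) = 5
Total: 6 + 6 + 5 = 17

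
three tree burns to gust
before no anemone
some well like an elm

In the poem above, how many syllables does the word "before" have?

2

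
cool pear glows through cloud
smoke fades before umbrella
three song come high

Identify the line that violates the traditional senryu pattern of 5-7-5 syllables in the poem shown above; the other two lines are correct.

Line 3

Line 1: cool(1) + pear(1) + glows(1) + through(1) + cloud(1) = 5 ✓
Line 2: smoke(1) + fades(1) + before(2) + umbrella(3) = 7 ✓
Line 3: three(1) + song(1) + come(1) + high(1) = 4 (expected 5)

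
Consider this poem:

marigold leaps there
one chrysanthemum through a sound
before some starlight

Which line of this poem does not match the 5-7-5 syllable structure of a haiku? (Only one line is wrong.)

The second line

Line 1: "marigold leaps there": 3+1+1 = 5 ✓
Line 2: "one chrysanthemum through a sound": 1+4+1+1+1 = 8 (expected 7)
Line 3: "before some starlight": 2+1+2 = 5 ✓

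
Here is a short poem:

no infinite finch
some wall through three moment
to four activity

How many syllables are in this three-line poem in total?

17

Line 1: no (1), infinite (3), finch (1) → 5
Line 2: some (1), wall (1), through (1), three (1), moment (2) → 6
Line 3: to (1), four (1), activity (4) → 6
Total: 5 + 6 + 6 = 17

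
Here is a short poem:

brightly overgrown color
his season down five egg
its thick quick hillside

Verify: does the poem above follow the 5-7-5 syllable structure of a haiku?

No

Line 1: brightly(2) + overgrown(3) + color(2) = 7 (expected 5)
Line 2: his(1) + season(2) + down(1) + five(1) + egg(1) = 6 (expected 7)
Line 3: its(1) + thick(1) + quick(1) + hillside(2) = 5 ✓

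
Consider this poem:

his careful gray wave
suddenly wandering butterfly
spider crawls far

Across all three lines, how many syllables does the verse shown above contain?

18

Line 1: "his careful gray wave": 1+2+1+1 = 5
Line 2: "suddenly wandering butterfly": 3+3+3 = 9
Line 3: "spider crawls far": 2+1+1 = 4
Total: 5 + 9 + 4 = 18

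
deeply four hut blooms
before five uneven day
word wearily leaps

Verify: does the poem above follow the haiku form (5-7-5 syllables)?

Yes

Line 1: "deeply four hut blooms": 2+1+1+1 = 5 ✓
Line 2: "before five uneven day": 2+1+3+1 = 7 ✓
Line 3: "word wearily leaps": 1+3+1 = 5 ✓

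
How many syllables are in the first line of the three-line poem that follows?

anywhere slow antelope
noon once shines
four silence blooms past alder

The first line: anywhere (3), slow (1), antelope (3) → 7

7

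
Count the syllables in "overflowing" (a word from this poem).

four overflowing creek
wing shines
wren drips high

"overflowing" has 4 syllables.

4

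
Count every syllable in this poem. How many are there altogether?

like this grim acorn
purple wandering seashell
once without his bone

17

Line 1: "like this grim acorn": 1+1+1+2 = 5
Line 2: "purple wandering seashell": 2+3+2 = 7
Line 3: "once without his bone": 1+2+1+1 = 5
Total: 5 + 7 + 5 = 17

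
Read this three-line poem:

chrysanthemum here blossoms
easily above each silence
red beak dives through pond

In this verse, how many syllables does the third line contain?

5

The third line: red (1), beak (1), dives (1), through (1), pond (1) → 5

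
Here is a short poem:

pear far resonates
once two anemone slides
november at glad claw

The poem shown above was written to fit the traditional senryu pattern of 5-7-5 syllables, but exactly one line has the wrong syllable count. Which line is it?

The third line

Line 1: "pear far resonates": 1+1+3 = 5 ✓
Line 2: "once two anemone slides": 1+1+4+1 = 7 ✓
Line 3: "november at glad claw": 3+1+1+1 = 6 (expected 5)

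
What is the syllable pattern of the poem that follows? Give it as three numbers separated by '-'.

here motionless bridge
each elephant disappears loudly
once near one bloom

Line 1: "here motionless bridge": 1+3+1 = 5
Line 2: "each elephant disappears loudly": 1+3+3+2 = 9
Line 3: "once near one bloom": 1+1+1+1 = 4

5-9-4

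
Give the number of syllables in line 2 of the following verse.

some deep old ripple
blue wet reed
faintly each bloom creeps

3

Line 2: blue(1) + wet(1) + reed(1) = 3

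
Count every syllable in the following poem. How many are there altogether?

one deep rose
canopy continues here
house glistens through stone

Line 1: one (1), deep (1), rose (1) → 3
Line 2: canopy (3), continues (3), here (1) → 7
Line 3: house (1), glistens (2), through (1), stone (1) → 5
Total: 3 + 7 + 5 = 15

15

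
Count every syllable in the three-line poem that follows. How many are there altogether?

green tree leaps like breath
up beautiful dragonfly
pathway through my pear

17

Line 1: "green tree leaps like breath": 1+1+1+1+1 = 5
Line 2: "up beautiful dragonfly": 1+3+3 = 7
Line 3: "pathway through my pear": 2+1+1+1 = 5
Total: 5 + 7 + 5 = 17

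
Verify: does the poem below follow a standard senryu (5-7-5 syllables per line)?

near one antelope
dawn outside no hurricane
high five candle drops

Line 1: near(1) + one(1) + antelope(3) = 5 ✓
Line 2: dawn(1) + outside(2) + no(1) + hurricane(3) = 7 ✓
Line 3: high(1) + five(1) + candle(2) + drops(1) = 5 ✓

Yes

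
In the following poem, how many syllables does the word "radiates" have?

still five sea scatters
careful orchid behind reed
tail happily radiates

3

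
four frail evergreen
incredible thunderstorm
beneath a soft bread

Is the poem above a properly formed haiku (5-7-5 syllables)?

Yes

Line 1: four(1) + frail(1) + evergreen(3) = 5 ✓
Line 2: incredible(4) + thunderstorm(3) = 7 ✓
Line 3: beneath(2) + a(1) + soft(1) + bread(1) = 5 ✓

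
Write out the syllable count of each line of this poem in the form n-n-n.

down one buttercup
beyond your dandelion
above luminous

5-7-5

Line 1: down(1) + one(1) + buttercup(3) = 5
Line 2: beyond(2) + your(1) + dandelion(4) = 7
Line 3: above(2) + luminous(3) = 5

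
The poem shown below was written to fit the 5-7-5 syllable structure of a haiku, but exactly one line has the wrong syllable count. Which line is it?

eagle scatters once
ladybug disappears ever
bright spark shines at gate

The second line

Line 1: eagle(2) + scatters(2) + once(1) = 5 ✓
Line 2: ladybug(3) + disappears(3) + ever(2) = 8 (expected 7)
Line 3: bright(1) + spark(1) + shines(1) + at(1) + gate(1) = 5 ✓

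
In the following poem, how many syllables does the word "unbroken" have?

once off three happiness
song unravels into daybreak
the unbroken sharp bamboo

3

"unbroken" has 3 syllables.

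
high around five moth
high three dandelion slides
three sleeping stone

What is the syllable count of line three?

4

Line three: three(1) + sleeping(2) + stone(1) = 4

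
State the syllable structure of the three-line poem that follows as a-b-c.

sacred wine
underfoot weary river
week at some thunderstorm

3-7-6

Line 1: sacred (2), wine (1) → 3
Line 2: underfoot (3), weary (2), river (2) → 7
Line 3: week (1), at (1), some (1), thunderstorm (3) → 6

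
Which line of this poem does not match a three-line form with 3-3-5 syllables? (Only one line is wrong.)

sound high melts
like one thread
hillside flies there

Line 3

Line 1: sound(1) + high(1) + melts(1) = 3 ✓
Line 2: like(1) + one(1) + thread(1) = 3 ✓
Line 3: hillside(2) + flies(1) + there(1) = 4 (expected 5)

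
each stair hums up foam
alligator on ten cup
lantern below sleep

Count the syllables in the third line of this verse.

5

The third line: lantern (2), below (2), sleep (1) → 5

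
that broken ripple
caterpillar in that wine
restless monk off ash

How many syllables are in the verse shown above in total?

Line 1: that(1) + broken(2) + ripple(2) = 5
Line 2: caterpillar(4) + in(1) + that(1) + wine(1) = 7
Line 3: restless(2) + monk(1) + off(1) + ash(1) = 5
Total: 5 + 7 + 5 = 17

17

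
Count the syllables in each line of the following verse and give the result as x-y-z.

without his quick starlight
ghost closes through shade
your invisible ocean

Line 1: without (2), his (1), quick (1), starlight (2) → 6
Line 2: ghost (1), closes (2), through (1), shade (1) → 5
Line 3: your (1), invisible (4), ocean (2) → 7

6-5-7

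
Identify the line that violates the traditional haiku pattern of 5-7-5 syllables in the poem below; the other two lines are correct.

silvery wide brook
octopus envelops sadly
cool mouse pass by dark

Line 2

Line 1: silvery (3), wide (1), brook (1) → 5 ✓
Line 2: octopus (3), envelops (3), sadly (2) → 8 (expected 7)
Line 3: cool (1), mouse (1), pass (1), by (1), dark (1) → 5 ✓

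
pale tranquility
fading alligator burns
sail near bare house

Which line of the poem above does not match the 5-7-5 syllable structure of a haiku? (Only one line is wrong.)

Line 3

Line 1: pale (1), tranquility (4) → 5 ✓
Line 2: fading (2), alligator (4), burns (1) → 7 ✓
Line 3: sail (1), near (1), bare (1), house (1) → 4 (expected 5)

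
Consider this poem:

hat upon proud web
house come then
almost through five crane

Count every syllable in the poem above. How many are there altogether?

Line 1: hat(1) + upon(2) + proud(1) + web(1) = 5
Line 2: house(1) + come(1) + then(1) = 3
Line 3: almost(2) + through(1) + five(1) + crane(1) = 5
Total: 5 + 3 + 5 = 13

13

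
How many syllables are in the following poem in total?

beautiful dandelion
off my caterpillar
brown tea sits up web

Line 1: "beautiful dandelion": 3+4 = 7
Line 2: "off my caterpillar": 1+1+4 = 6
Line 3: "brown tea sits up web": 1+1+1+1+1 = 5
Total: 7 + 6 + 5 = 18

18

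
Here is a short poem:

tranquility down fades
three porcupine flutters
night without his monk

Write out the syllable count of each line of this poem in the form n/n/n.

6/6/5

Line 1: "tranquility down fades": 4+1+1 = 6
Line 2: "three porcupine flutters": 1+3+2 = 6
Line 3: "night without his monk": 1+2+1+1 = 5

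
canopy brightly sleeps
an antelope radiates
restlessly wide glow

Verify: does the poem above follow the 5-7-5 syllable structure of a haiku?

No

Line 1: canopy(3) + brightly(2) + sleeps(1) = 6 (expected 5)
Line 2: an(1) + antelope(3) + radiates(3) = 7 ✓
Line 3: restlessly(3) + wide(1) + glow(1) = 5 ✓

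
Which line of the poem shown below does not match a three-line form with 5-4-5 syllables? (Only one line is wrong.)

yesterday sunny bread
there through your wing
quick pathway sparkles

Line 1: yesterday (3), sunny (2), bread (1) → 6 (expected 5)
Line 2: there (1), through (1), your (1), wing (1) → 4 ✓
Line 3: quick (1), pathway (2), sparkles (2) → 5 ✓

Line 1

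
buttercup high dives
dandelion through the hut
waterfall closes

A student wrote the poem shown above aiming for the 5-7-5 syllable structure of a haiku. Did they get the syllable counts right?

Yes

Line 1: buttercup(3) + high(1) + dives(1) = 5 ✓
Line 2: dandelion(4) + through(1) + the(1) + hut(1) = 7 ✓
Line 3: waterfall(3) + closes(2) = 5 ✓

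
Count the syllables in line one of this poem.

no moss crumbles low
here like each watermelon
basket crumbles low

Line one: no (1), moss (1), crumbles (2), low (1) → 5

5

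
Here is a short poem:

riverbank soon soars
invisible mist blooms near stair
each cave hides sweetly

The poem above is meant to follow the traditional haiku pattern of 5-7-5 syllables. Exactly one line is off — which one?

Line 1: "riverbank soon soars": 3+1+1 = 5 ✓
Line 2: "invisible mist blooms near stair": 4+1+1+1+1 = 8 (expected 7)
Line 3: "each cave hides sweetly": 1+1+1+2 = 5 ✓

Line 2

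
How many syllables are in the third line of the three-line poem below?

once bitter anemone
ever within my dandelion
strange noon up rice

4

The third line: strange(1) + noon(1) + up(1) + rice(1) = 4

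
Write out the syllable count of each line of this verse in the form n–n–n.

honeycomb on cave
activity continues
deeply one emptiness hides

5–7–7

Line 1: honeycomb (3), on (1), cave (1) → 5
Line 2: activity (4), continues (3) → 7
Line 3: deeply (2), one (1), emptiness (3), hides (1) → 7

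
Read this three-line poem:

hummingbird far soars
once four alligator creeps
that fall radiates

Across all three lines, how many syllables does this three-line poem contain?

17

Line 1: hummingbird(3) + far(1) + soars(1) = 5
Line 2: once(1) + four(1) + alligator(4) + creeps(1) = 7
Line 3: that(1) + fall(1) + radiates(3) = 5
Total: 5 + 7 + 5 = 17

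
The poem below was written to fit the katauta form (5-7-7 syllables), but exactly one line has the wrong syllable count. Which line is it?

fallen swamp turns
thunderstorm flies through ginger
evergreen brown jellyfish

Line 1: "fallen swamp turns": 2+1+1 = 4 (expected 5)
Line 2: "thunderstorm flies through ginger": 3+1+1+2 = 7 ✓
Line 3: "evergreen brown jellyfish": 3+1+3 = 7 ✓

Line 1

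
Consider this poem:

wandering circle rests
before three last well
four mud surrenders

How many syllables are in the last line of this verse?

5

The last line: four(1) + mud(1) + surrenders(3) = 5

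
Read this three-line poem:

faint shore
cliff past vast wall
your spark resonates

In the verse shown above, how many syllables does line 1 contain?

Line 1: "faint shore": 1+1 = 2

2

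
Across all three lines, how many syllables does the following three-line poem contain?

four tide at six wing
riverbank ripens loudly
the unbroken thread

17

Line 1: four (1), tide (1), at (1), six (1), wing (1) → 5
Line 2: riverbank (3), ripens (2), loudly (2) → 7
Line 3: the (1), unbroken (3), thread (1) → 5
Total: 5 + 7 + 5 = 17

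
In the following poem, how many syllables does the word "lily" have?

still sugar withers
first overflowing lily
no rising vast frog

2

"lily" has 2 syllables.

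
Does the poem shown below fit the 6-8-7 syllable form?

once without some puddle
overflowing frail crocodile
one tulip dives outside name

Line 1: once(1) + without(2) + some(1) + puddle(2) = 6 ✓
Line 2: overflowing(4) + frail(1) + crocodile(3) = 8 ✓
Line 3: one(1) + tulip(2) + dives(1) + outside(2) + name(1) = 7 ✓

Yes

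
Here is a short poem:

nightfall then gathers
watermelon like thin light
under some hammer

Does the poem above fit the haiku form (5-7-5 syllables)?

Line 1: "nightfall then gathers": 2+1+2 = 5 ✓
Line 2: "watermelon like thin light": 4+1+1+1 = 7 ✓
Line 3: "under some hammer": 2+1+2 = 5 ✓

Yes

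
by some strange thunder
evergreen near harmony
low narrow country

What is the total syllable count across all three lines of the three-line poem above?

Line 1: "by some strange thunder": 1+1+1+2 = 5
Line 2: "evergreen near harmony": 3+1+3 = 7
Line 3: "low narrow country": 1+2+2 = 5
Total: 5 + 7 + 5 = 17

17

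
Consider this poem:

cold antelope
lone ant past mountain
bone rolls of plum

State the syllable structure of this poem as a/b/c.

Line 1: cold (1), antelope (3) → 4
Line 2: lone (1), ant (1), past (1), mountain (2) → 5
Line 3: bone (1), rolls (1), of (1), plum (1) → 4

4/5/4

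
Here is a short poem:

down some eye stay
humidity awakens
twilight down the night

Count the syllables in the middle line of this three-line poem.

The middle line: humidity(4) + awakens(3) = 7

7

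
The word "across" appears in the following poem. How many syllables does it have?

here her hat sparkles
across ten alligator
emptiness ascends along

2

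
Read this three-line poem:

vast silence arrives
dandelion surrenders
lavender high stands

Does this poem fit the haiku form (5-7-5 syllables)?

Line 1: vast(1) + silence(2) + arrives(2) = 5 ✓
Line 2: dandelion(4) + surrenders(3) = 7 ✓
Line 3: lavender(3) + high(1) + stands(1) = 5 ✓

Yes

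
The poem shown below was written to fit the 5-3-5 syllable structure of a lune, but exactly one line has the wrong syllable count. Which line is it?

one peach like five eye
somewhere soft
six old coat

The third line

Line 1: one (1), peach (1), like (1), five (1), eye (1) → 5 ✓
Line 2: somewhere (2), soft (1) → 3 ✓
Line 3: six (1), old (1), coat (1) → 3 (expected 5)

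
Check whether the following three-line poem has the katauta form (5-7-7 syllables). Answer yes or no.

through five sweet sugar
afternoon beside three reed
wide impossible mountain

Yes

Line 1: through (1), five (1), sweet (1), sugar (2) → 5 ✓
Line 2: afternoon (3), beside (2), three (1), reed (1) → 7 ✓
Line 3: wide (1), impossible (4), mountain (2) → 7 ✓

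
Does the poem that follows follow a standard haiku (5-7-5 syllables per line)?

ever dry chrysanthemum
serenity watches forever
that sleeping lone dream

Line 1: ever (2), dry (1), chrysanthemum (4) → 7 (expected 5)
Line 2: serenity (4), watches (2), forever (3) → 9 (expected 7)
Line 3: that (1), sleeping (2), lone (1), dream (1) → 5 ✓

No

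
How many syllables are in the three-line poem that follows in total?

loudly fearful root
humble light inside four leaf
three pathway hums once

Line 1: "loudly fearful root": 2+2+1 = 5
Line 2: "humble light inside four leaf": 2+1+2+1+1 = 7
Line 3: "three pathway hums once": 1+2+1+1 = 5
Total: 5 + 7 + 5 = 17

17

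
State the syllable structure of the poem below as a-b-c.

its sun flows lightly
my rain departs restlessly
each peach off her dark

5-7-5

Line 1: its(1) + sun(1) + flows(1) + lightly(2) = 5
Line 2: my(1) + rain(1) + departs(2) + restlessly(3) = 7
Line 3: each(1) + peach(1) + off(1) + her(1) + dark(1) = 5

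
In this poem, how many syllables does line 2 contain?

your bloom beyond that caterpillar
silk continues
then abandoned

Line 2: "silk continues": 1+3 = 4

4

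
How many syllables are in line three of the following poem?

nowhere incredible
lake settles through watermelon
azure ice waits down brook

Line three: azure(2) + ice(1) + waits(1) + down(1) + brook(1) = 6

6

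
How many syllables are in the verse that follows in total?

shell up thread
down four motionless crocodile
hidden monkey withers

Line 1: shell(1) + up(1) + thread(1) = 3
Line 2: down(1) + four(1) + motionless(3) + crocodile(3) = 8
Line 3: hidden(2) + monkey(2) + withers(2) = 6
Total: 3 + 8 + 6 = 17

17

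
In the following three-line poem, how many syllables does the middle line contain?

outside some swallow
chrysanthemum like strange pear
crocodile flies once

7

The middle line: chrysanthemum(4) + like(1) + strange(1) + pear(1) = 7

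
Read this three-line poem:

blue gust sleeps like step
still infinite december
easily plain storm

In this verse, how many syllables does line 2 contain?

Line 2: still(1) + infinite(3) + december(3) = 7

7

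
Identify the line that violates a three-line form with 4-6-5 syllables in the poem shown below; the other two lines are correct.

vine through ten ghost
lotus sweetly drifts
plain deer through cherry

The second line

Line 1: vine (1), through (1), ten (1), ghost (1) → 4 ✓
Line 2: lotus (2), sweetly (2), drifts (1) → 5 (expected 6)
Line 3: plain (1), deer (1), through (1), cherry (2) → 5 ✓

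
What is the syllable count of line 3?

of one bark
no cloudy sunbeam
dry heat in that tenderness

Line 3: "dry heat in that tenderness": 1+1+1+1+3 = 7

7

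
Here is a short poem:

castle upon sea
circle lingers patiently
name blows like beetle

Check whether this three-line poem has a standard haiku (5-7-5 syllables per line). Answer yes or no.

Yes

Line 1: castle(2) + upon(2) + sea(1) = 5 ✓
Line 2: circle(2) + lingers(2) + patiently(3) = 7 ✓
Line 3: name(1) + blows(1) + like(1) + beetle(2) = 5 ✓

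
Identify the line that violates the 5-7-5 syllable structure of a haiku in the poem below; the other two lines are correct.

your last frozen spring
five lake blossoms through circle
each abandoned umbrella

Line 3

Line 1: your(1) + last(1) + frozen(2) + spring(1) = 5 ✓
Line 2: five(1) + lake(1) + blossoms(2) + through(1) + circle(2) = 7 ✓
Line 3: each(1) + abandoned(3) + umbrella(3) = 7 (expected 5)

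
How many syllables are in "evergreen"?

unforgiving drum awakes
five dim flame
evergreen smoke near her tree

3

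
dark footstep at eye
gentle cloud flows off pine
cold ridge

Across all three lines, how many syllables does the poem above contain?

Line 1: dark (1), footstep (2), at (1), eye (1) → 5
Line 2: gentle (2), cloud (1), flows (1), off (1), pine (1) → 6
Line 3: cold (1), ridge (1) → 2
Total: 5 + 6 + 2 = 13

13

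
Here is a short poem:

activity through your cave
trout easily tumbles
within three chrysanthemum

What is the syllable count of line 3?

Line 3: within (2), three (1), chrysanthemum (4) → 7

7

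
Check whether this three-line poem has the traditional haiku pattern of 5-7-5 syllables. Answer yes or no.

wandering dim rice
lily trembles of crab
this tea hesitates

Line 1: wandering (3), dim (1), rice (1) → 5 ✓
Line 2: lily (2), trembles (2), of (1), crab (1) → 6 (expected 7)
Line 3: this (1), tea (1), hesitates (3) → 5 ✓

No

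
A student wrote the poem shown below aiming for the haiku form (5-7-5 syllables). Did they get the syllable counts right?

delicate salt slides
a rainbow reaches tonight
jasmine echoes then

Yes

Line 1: "delicate salt slides": 3+1+1 = 5 ✓
Line 2: "a rainbow reaches tonight": 1+2+2+2 = 7 ✓
Line 3: "jasmine echoes then": 2+2+1 = 5 ✓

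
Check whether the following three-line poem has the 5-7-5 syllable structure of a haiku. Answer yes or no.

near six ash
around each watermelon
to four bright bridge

Line 1: near(1) + six(1) + ash(1) = 3 (expected 5)
Line 2: around(2) + each(1) + watermelon(4) = 7 ✓
Line 3: to(1) + four(1) + bright(1) + bridge(1) = 4 (expected 5)

No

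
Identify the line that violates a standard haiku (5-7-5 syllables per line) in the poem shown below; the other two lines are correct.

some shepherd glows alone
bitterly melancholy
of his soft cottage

Line 1

Line 1: "some shepherd glows alone": 1+2+1+2 = 6 (expected 5)
Line 2: "bitterly melancholy": 3+4 = 7 ✓
Line 3: "of his soft cottage": 1+1+1+2 = 5 ✓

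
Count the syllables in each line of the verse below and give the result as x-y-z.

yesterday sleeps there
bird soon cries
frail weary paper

Line 1: "yesterday sleeps there": 3+1+1 = 5
Line 2: "bird soon cries": 1+1+1 = 3
Line 3: "frail weary paper": 1+2+2 = 5

5-3-5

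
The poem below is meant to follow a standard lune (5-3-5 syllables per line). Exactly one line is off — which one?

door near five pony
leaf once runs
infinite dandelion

Line 1: door(1) + near(1) + five(1) + pony(2) = 5 ✓
Line 2: leaf(1) + once(1) + runs(1) = 3 ✓
Line 3: infinite(3) + dandelion(4) = 7 (expected 5)

Line 3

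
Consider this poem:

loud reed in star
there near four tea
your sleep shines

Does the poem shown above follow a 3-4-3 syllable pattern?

Line 1: "loud reed in star": 1+1+1+1 = 4 (expected 3)
Line 2: "there near four tea": 1+1+1+1 = 4 ✓
Line 3: "your sleep shines": 1+1+1 = 3 ✓

No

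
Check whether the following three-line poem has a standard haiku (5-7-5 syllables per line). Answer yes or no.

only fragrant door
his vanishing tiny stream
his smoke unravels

Line 1: "only fragrant door": 2+2+1 = 5 ✓
Line 2: "his vanishing tiny stream": 1+3+2+1 = 7 ✓
Line 3: "his smoke unravels": 1+1+3 = 5 ✓

Yes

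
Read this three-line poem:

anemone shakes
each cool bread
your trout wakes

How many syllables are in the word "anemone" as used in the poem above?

4

"anemone" has 4 syllables.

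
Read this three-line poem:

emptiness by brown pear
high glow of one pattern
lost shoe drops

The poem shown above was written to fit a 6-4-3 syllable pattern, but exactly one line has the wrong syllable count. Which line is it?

Line 2

Line 1: emptiness (3), by (1), brown (1), pear (1) → 6 ✓
Line 2: high (1), glow (1), of (1), one (1), pattern (2) → 6 (expected 4)
Line 3: lost (1), shoe (1), drops (1) → 3 ✓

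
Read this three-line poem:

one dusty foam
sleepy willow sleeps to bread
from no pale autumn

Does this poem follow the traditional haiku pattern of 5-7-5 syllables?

Line 1: one (1), dusty (2), foam (1) → 4 (expected 5)
Line 2: sleepy (2), willow (2), sleeps (1), to (1), bread (1) → 7 ✓
Line 3: from (1), no (1), pale (1), autumn (2) → 5 ✓

No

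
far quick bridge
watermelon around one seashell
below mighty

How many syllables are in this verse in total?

Line 1: far(1) + quick(1) + bridge(1) = 3
Line 2: watermelon(4) + around(2) + one(1) + seashell(2) = 9
Line 3: below(2) + mighty(2) = 4
Total: 3 + 9 + 4 = 16

16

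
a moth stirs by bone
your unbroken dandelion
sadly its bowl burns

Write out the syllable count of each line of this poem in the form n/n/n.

Line 1: "a moth stirs by bone": 1+1+1+1+1 = 5
Line 2: "your unbroken dandelion": 1+3+4 = 8
Line 3: "sadly its bowl burns": 2+1+1+1 = 5

5/8/5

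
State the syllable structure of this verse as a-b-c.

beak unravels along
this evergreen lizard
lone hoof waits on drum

Line 1: beak (1), unravels (3), along (2) → 6
Line 2: this (1), evergreen (3), lizard (2) → 6
Line 3: lone (1), hoof (1), waits (1), on (1), drum (1) → 5

6-6-5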